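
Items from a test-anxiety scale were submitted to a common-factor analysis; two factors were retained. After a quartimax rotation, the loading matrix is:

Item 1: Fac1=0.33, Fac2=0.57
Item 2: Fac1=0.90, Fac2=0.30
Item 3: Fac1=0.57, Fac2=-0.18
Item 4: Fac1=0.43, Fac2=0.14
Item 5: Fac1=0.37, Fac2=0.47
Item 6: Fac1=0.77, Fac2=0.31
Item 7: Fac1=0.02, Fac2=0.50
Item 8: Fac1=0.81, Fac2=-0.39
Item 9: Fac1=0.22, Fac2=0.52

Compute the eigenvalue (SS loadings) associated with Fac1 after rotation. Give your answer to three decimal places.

2.863

SS loadings for Fac1 = 0.33² + 0.90² + 0.57² + 0.43² + 0.37² + 0.77² + 0.02² + 0.81² + 0.22² = 0.1089 + 0.8100 + 0.3249 + 0.1849 + 0.1369 + 0.5929 + 0.0004 + 0.6561 + 0.0484 = 2.8634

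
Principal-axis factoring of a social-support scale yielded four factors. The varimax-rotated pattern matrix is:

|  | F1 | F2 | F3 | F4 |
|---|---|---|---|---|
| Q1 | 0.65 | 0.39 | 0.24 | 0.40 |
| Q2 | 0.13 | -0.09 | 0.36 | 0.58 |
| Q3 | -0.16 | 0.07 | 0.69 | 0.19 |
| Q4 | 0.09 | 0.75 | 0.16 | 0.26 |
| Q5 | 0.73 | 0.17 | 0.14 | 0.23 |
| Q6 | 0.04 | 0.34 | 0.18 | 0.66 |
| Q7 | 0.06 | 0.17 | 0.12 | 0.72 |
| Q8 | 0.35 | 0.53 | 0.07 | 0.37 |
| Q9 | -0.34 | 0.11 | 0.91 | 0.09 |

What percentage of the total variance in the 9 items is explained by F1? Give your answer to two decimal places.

SS loadings for F1 = 0.65² + 0.13² + (-0.16)² + 0.09² + 0.73² + 0.04² + 0.06² + 0.35² + (-0.34)² = 1.2493
With 9 standardized items, total variance = 9. Proportion = 1.2493/9 = 0.1388 → 13.88%.

13.88%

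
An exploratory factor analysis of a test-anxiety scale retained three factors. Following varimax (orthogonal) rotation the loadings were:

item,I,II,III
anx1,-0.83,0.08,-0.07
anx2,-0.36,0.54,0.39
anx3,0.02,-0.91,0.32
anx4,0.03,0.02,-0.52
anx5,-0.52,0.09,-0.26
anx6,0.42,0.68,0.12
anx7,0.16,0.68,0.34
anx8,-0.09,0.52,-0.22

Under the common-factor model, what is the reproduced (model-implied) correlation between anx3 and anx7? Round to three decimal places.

r̂ = Σ λ_i·λ_j across factors = (0.02)(0.16) + (-0.91)(0.68) + (0.32)(0.34)
  = +0.0032 -0.6188 +0.1088 = -0.5068

-0.507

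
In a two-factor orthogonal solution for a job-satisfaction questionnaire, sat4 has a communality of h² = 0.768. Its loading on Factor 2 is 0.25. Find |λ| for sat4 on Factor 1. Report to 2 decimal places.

0.84

Under orthogonal rotation h² = Σλ², so λ_Factor 1² = h² − (0.0625) = 0.768 − 0.0625 = 0.7055.
|λ| = √0.7055 = 0.8399.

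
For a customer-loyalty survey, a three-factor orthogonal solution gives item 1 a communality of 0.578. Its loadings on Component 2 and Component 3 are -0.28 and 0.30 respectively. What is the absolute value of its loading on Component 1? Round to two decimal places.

0.64

Under orthogonal rotation h² = Σλ², so λ_Component 1² = h² − (0.1684) = 0.578 − 0.1684 = 0.4096.
|λ| = √0.4096 = 0.6400.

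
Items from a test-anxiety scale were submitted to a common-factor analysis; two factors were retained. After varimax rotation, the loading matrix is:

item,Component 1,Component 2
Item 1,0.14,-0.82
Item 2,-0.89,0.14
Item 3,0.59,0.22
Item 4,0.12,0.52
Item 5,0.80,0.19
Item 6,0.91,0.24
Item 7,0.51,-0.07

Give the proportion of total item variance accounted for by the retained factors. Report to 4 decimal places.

Communalities: 0.6920, 0.8117, 0.3965, 0.2848, 0.6761, 0.8857, 0.2650; Σh² = 4.0118.
Total variance with 7 standardized items is 7, so the solution explains 4.0118/7 = 0.5731.

0.5731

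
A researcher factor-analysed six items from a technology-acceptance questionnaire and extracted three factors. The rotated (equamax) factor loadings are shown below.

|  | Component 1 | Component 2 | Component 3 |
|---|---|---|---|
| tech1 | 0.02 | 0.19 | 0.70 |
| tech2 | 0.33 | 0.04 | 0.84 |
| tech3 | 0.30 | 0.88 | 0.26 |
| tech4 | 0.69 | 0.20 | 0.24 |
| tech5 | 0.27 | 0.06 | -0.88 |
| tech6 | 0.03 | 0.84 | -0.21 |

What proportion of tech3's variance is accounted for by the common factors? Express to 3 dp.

0.932

h² = 0.30² + 0.88² + 0.26² = 0.0900 + 0.7744 + 0.0676 = 0.9320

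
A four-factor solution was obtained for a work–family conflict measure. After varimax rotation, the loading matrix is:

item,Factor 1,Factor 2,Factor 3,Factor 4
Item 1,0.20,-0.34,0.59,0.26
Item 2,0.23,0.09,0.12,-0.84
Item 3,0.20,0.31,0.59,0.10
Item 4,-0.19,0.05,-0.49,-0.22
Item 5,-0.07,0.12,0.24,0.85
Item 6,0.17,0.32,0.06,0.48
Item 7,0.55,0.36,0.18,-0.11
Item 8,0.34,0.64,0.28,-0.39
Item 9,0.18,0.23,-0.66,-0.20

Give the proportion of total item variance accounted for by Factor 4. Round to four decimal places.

SS loadings for Factor 4 = 0.26² + (-0.84)² + 0.10² + (-0.22)² + 0.85² + 0.48² + (-0.11)² + (-0.39)² + (-0.20)² = 1.9887
Proportion of variance = 1.9887 / 9 = 0.2210.

0.2210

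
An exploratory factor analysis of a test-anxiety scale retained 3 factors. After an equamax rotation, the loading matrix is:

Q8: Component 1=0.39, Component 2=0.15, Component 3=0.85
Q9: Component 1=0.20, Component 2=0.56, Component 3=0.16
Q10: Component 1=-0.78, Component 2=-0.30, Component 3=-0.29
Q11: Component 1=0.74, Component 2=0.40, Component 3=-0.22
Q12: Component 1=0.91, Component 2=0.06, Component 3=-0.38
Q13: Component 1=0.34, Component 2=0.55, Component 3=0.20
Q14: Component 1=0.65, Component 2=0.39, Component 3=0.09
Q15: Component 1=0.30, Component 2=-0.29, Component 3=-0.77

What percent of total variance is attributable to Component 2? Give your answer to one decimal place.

14.1%

SS loadings for Component 2 = 0.15² + 0.56² + (-0.30)² + 0.40² + 0.06² + 0.55² + 0.39² + (-0.29)² = 1.1284
With 8 standardized items, total variance = 8. Proportion = 1.1284/8 = 0.1411 → 14.11%.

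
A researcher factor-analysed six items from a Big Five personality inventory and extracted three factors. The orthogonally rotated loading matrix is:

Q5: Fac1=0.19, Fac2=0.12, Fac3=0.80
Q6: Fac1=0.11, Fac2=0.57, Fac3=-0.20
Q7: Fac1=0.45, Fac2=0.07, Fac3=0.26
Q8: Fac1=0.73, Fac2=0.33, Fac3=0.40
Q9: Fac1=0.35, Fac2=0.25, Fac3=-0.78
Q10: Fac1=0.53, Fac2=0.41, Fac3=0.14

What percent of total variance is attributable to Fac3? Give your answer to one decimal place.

SS loadings for Fac3 = 0.80² + (-0.20)² + 0.26² + 0.40² + (-0.78)² + 0.14² = 1.5356
With 6 standardized items, total variance = 6. Proportion = 1.5356/6 = 0.2559 → 25.59%.

25.6%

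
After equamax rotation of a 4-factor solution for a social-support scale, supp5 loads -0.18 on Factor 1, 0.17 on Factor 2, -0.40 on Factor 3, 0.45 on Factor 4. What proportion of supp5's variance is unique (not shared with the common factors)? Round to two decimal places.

0.58

h² = (-0.18)² + 0.17² + (-0.40)² + 0.45² = 0.0324 + 0.0289 + 0.1600 + 0.2025 = 0.4238
Uniqueness u² = 1 − h² = 1 − 0.4238 = 0.5762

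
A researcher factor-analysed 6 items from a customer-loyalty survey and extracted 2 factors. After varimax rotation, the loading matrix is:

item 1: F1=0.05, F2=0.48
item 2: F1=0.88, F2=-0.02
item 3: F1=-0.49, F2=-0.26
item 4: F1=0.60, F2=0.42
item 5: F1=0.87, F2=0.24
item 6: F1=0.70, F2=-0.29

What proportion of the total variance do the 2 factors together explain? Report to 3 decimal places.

SS loadings by factor: 2.6239, 0.6165; total = 3.2404.
Total variance with 6 standardized items is 6, so the solution explains 3.2404/6 = 0.5401.

0.540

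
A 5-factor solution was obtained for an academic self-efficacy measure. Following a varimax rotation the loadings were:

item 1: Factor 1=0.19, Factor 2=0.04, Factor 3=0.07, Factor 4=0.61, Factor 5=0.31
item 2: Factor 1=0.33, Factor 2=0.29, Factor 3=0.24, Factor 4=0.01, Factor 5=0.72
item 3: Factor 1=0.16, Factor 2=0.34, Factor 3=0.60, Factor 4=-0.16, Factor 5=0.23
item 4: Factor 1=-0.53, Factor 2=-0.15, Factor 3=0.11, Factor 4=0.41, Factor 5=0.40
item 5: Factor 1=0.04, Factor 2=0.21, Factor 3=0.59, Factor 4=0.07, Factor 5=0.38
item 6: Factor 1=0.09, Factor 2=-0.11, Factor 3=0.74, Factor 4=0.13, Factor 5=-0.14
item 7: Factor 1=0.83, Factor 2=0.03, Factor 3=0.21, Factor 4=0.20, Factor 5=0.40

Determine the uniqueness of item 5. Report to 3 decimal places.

h² = 0.04² + 0.21² + 0.59² + 0.07² + 0.38² = 0.0016 + 0.0441 + 0.3481 + 0.0049 + 0.1444 = 0.5431
Uniqueness u² = 1 − h² = 1 − 0.5431 = 0.4569

0.457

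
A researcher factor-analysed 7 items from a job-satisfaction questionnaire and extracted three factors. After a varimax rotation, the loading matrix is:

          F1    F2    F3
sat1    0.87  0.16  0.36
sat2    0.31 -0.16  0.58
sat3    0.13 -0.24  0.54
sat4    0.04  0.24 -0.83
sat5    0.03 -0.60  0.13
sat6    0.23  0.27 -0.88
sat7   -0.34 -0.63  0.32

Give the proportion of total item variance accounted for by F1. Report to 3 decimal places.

SS loadings for F1 = 0.87² + 0.31² + 0.13² + 0.04² + 0.03² + 0.23² + (-0.34)² = 1.0409
Proportion of variance = 1.0409 / 7 = 0.1487.

0.149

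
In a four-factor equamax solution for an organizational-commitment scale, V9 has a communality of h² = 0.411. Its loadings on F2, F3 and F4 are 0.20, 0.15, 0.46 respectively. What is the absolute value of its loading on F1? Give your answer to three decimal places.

0.370

Under orthogonal rotation h² = Σλ², so λ_F1² = h² − (0.2741) = 0.411 − 0.2741 = 0.1369.
|λ| = √0.1369 = 0.3700.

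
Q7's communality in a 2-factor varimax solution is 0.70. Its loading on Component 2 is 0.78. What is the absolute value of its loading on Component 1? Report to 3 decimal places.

Under orthogonal rotation h² = Σλ², so λ_Component 1² = h² − (0.6084) = 0.70 − 0.6084 = 0.0916.
|λ| = √0.0916 = 0.3027.

0.303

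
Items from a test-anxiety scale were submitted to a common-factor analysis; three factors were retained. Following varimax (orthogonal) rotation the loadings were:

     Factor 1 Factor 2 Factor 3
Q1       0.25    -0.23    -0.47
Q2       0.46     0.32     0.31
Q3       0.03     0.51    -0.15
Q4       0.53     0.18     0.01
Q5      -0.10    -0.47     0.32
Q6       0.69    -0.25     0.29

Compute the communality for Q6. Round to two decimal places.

0.62

h² = 0.69² + (-0.25)² + 0.29² = 0.4761 + 0.0625 + 0.0841 = 0.6227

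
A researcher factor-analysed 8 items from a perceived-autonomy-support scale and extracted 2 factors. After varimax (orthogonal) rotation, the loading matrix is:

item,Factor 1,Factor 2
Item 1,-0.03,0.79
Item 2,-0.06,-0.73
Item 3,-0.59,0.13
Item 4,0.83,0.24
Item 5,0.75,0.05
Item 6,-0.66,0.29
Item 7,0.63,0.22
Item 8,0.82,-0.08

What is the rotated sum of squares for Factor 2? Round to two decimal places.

1.37

SS loadings for Factor 2 = 0.79² + (-0.73)² + 0.13² + 0.24² + 0.05² + 0.29² + 0.22² + (-0.08)² = 0.6241 + 0.5329 + 0.0169 + 0.0576 + 0.0025 + 0.0841 + 0.0484 + 0.0064 = 1.3729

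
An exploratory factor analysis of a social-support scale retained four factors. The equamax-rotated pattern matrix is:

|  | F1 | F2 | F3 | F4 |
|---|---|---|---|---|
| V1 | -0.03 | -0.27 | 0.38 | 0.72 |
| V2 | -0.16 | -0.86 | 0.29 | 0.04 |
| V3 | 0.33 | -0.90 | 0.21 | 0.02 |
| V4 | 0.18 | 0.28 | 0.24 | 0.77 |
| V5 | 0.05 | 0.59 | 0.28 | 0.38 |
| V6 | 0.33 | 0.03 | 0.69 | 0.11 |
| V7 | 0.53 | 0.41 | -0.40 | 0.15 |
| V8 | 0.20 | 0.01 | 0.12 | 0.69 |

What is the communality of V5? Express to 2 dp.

0.57

h² = 0.05² + 0.59² + 0.28² + 0.38² = 0.0025 + 0.3481 + 0.0784 + 0.1444 = 0.5734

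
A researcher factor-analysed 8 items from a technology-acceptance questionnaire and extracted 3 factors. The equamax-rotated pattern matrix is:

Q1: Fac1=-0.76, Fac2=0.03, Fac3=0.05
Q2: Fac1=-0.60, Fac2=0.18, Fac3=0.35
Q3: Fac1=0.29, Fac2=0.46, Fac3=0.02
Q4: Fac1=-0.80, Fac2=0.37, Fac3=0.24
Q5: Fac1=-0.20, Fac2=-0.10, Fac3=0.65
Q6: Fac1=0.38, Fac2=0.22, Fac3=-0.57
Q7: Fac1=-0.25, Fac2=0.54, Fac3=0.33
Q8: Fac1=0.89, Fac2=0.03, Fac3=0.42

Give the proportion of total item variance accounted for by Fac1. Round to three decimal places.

0.338

SS loadings for Fac1 = (-0.76)² + (-0.60)² + 0.29² + (-0.80)² + (-0.20)² + 0.38² + (-0.25)² + 0.89² = 2.7007
Proportion of variance = 2.7007 / 8 = 0.3376.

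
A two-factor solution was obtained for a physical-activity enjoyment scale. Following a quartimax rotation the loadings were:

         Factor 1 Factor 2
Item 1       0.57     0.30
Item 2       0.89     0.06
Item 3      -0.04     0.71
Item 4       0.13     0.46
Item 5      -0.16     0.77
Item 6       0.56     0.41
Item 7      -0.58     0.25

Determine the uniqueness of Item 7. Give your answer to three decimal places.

h² = (-0.58)² + 0.25² = 0.3364 + 0.0625 = 0.3989
Uniqueness u² = 1 − h² = 1 − 0.3989 = 0.6011

0.601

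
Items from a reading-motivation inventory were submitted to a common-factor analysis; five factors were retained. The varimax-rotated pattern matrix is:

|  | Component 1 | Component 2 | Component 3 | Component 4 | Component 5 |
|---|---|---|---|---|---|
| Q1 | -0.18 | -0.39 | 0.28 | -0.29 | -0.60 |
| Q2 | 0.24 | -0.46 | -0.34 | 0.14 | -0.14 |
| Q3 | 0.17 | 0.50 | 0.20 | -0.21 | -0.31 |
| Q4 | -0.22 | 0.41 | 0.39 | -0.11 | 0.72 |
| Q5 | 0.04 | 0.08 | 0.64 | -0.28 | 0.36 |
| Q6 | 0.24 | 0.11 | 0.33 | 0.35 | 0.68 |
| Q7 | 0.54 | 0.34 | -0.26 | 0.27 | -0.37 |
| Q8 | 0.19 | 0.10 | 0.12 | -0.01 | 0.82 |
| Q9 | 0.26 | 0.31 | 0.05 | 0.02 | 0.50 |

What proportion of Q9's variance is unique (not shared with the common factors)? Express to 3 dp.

h² = 0.26² + 0.31² + 0.05² + 0.02² + 0.50² = 0.0676 + 0.0961 + 0.0025 + 0.0004 + 0.2500 = 0.4166
Uniqueness u² = 1 − h² = 1 − 0.4166 = 0.5834

0.583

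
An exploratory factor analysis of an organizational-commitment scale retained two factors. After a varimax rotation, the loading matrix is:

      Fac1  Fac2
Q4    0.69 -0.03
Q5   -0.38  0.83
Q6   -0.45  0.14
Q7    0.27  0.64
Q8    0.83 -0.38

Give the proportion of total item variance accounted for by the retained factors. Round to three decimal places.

Communalities: 0.4770, 0.8333, 0.2221, 0.4825, 0.8333; Σh² = 2.8482.
Total variance with 5 standardized items is 5, so the solution explains 2.8482/5 = 0.5696.

0.570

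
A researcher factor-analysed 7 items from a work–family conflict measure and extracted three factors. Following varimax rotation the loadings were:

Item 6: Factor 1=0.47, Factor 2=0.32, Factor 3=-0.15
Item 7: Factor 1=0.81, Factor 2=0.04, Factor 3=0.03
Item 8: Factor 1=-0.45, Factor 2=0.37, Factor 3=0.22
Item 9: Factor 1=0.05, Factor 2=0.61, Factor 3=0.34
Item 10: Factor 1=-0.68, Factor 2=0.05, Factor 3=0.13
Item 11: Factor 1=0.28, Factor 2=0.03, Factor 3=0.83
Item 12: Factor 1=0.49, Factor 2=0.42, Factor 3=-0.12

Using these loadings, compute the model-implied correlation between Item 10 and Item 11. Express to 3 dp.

-0.081

r̂ = Σ λ_i·λ_j across factors = (-0.68)(0.28) + (0.05)(0.03) + (0.13)(0.83)
  = -0.1904 +0.0015 +0.1079 = -0.0810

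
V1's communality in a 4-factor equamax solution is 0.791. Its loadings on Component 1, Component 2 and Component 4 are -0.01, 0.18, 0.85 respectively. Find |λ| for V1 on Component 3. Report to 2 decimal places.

Under orthogonal rotation h² = Σλ², so λ_Component 3² = h² − (0.7550) = 0.791 − 0.7550 = 0.0360.
|λ| = √0.0360 = 0.1897.

0.19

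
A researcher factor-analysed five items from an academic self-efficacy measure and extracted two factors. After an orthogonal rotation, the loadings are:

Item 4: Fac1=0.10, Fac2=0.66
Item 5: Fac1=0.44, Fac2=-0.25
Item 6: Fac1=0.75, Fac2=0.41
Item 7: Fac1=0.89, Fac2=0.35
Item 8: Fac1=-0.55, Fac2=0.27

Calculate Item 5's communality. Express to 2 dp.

0.26

h² = 0.44² + (-0.25)² = 0.1936 + 0.0625 = 0.2561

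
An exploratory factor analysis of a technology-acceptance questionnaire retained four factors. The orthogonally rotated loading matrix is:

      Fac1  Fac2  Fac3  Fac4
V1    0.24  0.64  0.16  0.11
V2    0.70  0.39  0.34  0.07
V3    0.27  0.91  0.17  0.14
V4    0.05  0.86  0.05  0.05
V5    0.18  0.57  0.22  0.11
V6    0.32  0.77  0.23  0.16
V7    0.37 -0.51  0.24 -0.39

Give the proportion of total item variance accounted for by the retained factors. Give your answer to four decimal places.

0.6803

Communalities: 0.5049, 0.7626, 0.9495, 0.7471, 0.4178, 0.7738, 0.6067; Σh² = 4.7624.
Total variance with 7 standardized items is 7, so the solution explains 4.7624/7 = 0.6803.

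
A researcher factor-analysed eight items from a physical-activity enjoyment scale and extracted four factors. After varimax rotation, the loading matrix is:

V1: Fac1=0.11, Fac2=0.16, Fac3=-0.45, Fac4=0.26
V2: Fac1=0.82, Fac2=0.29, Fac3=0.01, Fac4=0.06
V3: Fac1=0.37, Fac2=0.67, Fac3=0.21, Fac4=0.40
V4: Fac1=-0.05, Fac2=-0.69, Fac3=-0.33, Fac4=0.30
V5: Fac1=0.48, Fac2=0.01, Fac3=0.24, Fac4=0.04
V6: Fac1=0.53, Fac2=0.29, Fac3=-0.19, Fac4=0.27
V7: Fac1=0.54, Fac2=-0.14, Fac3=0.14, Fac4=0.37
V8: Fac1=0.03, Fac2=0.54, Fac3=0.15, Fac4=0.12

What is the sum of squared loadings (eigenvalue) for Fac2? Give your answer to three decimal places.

SS loadings for Fac2 = 0.16² + 0.29² + 0.67² + (-0.69)² + 0.01² + 0.29² + (-0.14)² + 0.54² = 0.0256 + 0.0841 + 0.4489 + 0.4761 + 0.0001 + 0.0841 + 0.0196 + 0.2916 = 1.4301

1.430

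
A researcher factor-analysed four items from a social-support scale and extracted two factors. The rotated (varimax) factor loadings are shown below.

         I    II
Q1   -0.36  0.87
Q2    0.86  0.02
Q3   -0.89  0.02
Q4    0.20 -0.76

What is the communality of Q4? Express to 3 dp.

0.618

h² = 0.20² + (-0.76)² = 0.0400 + 0.5776 = 0.6176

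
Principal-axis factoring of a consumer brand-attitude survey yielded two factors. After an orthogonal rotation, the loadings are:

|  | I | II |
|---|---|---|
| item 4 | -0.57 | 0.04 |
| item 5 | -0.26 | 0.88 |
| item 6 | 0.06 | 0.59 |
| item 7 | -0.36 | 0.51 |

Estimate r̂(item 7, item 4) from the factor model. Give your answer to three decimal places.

r̂ = Σ λ_i·λ_j across factors = (-0.36)(-0.57) + (0.51)(0.04)
  = +0.2052 +0.0204 = 0.2256

0.226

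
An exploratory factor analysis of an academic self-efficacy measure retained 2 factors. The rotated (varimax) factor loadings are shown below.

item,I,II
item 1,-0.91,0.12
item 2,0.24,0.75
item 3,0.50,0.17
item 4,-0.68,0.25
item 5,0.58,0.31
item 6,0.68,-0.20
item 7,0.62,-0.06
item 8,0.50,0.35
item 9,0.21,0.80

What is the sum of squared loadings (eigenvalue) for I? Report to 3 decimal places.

SS loadings for I = (-0.91)² + 0.24² + 0.50² + (-0.68)² + 0.58² + 0.68² + 0.62² + 0.50² + 0.21² = 0.8281 + 0.0576 + 0.2500 + 0.4624 + 0.3364 + 0.4624 + 0.3844 + 0.2500 + 0.0441 = 3.0754

3.075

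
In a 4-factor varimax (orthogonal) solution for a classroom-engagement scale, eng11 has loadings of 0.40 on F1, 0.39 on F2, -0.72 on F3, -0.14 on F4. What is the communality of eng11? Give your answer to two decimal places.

0.85

h² = 0.40² + 0.39² + (-0.72)² + (-0.14)² = 0.1600 + 0.1521 + 0.5184 + 0.0196 = 0.8501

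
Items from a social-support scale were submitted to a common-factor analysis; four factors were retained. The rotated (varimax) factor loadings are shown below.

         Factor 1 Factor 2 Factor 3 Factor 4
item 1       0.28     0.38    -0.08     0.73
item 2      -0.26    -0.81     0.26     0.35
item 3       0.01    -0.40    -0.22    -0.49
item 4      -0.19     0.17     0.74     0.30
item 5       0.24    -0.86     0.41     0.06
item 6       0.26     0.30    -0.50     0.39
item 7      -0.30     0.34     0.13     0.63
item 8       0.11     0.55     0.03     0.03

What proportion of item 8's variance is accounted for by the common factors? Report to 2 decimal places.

h² = 0.11² + 0.55² + 0.03² + 0.03² = 0.0121 + 0.3025 + 0.0009 + 0.0009 = 0.3164

0.32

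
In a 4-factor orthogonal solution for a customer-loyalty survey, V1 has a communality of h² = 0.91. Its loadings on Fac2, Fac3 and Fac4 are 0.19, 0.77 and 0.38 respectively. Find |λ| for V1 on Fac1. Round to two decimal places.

0.37

Under orthogonal rotation h² = Σλ², so λ_Fac1² = h² − (0.7734) = 0.91 − 0.7734 = 0.1366.
|λ| = √0.1366 = 0.3696.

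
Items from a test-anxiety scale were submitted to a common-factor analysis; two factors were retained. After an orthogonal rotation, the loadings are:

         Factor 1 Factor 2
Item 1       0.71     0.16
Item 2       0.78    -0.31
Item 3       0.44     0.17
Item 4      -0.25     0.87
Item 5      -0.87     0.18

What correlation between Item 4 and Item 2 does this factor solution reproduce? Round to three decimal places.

r̂ = Σ λ_i·λ_j across factors = (-0.25)(0.78) + (0.87)(-0.31)
  = -0.1950 -0.2697 = -0.4647

-0.465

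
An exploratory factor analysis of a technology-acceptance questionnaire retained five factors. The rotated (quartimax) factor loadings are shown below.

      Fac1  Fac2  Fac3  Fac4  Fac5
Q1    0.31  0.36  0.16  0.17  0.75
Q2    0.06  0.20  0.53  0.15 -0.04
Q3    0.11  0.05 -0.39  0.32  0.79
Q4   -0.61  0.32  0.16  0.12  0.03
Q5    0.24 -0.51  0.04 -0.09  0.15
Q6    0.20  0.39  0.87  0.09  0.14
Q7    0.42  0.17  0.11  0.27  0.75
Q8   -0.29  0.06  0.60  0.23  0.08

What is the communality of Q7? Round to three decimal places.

h² = 0.42² + 0.17² + 0.11² + 0.27² + 0.75² = 0.1764 + 0.0289 + 0.0121 + 0.0729 + 0.5625 = 0.8528

0.853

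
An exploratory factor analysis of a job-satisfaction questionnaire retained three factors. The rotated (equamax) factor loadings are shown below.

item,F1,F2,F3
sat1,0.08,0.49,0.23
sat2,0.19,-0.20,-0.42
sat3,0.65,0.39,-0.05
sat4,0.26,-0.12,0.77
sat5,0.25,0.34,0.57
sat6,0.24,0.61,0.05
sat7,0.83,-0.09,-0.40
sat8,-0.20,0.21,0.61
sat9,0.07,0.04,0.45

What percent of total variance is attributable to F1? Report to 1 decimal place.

15.4%

SS loadings for F1 = 0.08² + 0.19² + 0.65² + 0.26² + 0.25² + 0.24² + 0.83² + (-0.20)² + 0.07² = 1.3865
With 9 standardized items, total variance = 9. Proportion = 1.3865/9 = 0.1541 → 15.41%.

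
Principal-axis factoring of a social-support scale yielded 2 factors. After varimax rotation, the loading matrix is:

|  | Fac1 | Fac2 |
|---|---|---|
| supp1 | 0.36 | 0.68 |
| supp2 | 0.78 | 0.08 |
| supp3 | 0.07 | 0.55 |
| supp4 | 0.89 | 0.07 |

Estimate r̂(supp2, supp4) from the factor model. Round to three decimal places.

r̂ = Σ λ_i·λ_j across factors = (0.78)(0.89) + (0.08)(0.07)
  = +0.6942 +0.0056 = 0.6998

0.700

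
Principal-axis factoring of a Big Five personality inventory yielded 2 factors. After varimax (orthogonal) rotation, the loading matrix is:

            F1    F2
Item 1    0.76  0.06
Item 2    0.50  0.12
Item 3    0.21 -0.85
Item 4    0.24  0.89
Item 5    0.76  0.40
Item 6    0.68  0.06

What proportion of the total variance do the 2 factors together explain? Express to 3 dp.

0.611

Communalities: 0.5812, 0.2644, 0.7666, 0.8497, 0.7376, 0.4660; Σh² = 3.6655.
Total variance with 6 standardized items is 6, so the solution explains 3.6655/6 = 0.6109.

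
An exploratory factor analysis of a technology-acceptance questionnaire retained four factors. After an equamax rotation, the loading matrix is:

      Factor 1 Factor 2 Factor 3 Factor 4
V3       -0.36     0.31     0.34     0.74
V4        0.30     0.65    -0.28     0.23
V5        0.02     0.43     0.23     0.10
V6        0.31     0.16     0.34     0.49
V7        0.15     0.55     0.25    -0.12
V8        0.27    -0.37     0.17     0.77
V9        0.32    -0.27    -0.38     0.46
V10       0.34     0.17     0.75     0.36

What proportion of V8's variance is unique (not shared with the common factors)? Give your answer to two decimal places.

h² = 0.27² + (-0.37)² + 0.17² + 0.77² = 0.0729 + 0.1369 + 0.0289 + 0.5929 = 0.8316
Uniqueness u² = 1 − h² = 1 − 0.8316 = 0.1684

0.17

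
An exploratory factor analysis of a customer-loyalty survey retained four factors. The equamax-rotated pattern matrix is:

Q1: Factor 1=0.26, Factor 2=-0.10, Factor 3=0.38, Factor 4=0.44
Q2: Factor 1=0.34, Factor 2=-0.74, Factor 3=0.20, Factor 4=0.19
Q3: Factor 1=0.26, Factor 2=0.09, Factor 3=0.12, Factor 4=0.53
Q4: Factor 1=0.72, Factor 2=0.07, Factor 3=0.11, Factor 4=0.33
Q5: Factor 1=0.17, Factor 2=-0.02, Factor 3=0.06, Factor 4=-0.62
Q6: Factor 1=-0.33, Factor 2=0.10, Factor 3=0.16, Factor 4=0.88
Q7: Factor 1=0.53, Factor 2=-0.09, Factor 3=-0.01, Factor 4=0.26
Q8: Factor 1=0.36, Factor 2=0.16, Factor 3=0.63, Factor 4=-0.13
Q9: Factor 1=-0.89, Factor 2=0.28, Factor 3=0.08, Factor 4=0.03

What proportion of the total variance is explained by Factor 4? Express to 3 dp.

SS loadings for Factor 4 = 0.44² + 0.19² + 0.53² + 0.33² + (-0.62)² + 0.88² + 0.26² + (-0.13)² + 0.03² = 1.8637
Proportion of variance = 1.8637 / 9 = 0.2071.

0.207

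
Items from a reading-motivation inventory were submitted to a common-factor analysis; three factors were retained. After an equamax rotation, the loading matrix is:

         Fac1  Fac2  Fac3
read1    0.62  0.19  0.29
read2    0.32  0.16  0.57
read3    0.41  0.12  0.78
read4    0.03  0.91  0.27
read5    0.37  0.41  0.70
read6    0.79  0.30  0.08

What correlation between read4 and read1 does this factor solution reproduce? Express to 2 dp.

r̂ = Σ λ_i·λ_j across factors = (0.03)(0.62) + (0.91)(0.19) + (0.27)(0.29)
  = +0.0186 +0.1729 +0.0783 = 0.2698

0.27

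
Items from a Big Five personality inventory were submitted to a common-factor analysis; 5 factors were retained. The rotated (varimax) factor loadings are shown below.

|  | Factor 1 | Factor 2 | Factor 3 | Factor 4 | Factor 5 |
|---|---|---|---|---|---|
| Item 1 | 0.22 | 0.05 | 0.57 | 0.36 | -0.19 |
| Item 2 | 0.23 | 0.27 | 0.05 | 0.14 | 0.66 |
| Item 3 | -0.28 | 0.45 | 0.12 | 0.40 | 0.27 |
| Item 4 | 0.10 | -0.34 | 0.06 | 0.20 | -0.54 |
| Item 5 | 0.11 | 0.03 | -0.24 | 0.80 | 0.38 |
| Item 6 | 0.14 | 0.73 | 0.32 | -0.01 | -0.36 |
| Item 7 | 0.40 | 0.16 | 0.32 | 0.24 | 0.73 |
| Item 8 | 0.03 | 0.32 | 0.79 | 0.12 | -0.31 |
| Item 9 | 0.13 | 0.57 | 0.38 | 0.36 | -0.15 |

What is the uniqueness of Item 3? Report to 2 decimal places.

h² = (-0.28)² + 0.45² + 0.12² + 0.40² + 0.27² = 0.0784 + 0.2025 + 0.0144 + 0.1600 + 0.0729 = 0.5282
Uniqueness u² = 1 − h² = 1 − 0.5282 = 0.4718

0.47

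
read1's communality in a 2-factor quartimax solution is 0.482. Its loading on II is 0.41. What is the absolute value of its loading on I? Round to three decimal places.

0.560

Under orthogonal rotation h² = Σλ², so λ_I² = h² − (0.1681) = 0.482 − 0.1681 = 0.3139.
|λ| = √0.3139 = 0.5603.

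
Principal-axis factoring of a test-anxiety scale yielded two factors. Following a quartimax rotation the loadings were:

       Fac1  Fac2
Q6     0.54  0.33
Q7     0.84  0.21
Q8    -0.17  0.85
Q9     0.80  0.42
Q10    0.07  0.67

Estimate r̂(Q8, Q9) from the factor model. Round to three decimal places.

0.221

r̂ = Σ λ_i·λ_j across factors = (-0.17)(0.80) + (0.85)(0.42)
  = -0.1360 +0.3570 = 0.2210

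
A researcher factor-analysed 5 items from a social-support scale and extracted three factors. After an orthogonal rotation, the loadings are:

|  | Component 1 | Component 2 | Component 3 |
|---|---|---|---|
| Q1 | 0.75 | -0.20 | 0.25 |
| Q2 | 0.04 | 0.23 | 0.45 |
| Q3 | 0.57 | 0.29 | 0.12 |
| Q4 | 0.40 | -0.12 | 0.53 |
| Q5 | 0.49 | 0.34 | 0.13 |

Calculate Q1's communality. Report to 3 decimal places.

0.665

h² = 0.75² + (-0.20)² + 0.25² = 0.5625 + 0.0400 + 0.0625 = 0.6650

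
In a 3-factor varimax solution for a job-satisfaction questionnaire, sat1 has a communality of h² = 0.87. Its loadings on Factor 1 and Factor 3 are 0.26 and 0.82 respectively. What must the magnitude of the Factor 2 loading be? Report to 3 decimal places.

0.361

Under orthogonal rotation h² = Σλ², so λ_Factor 2² = h² − (0.7400) = 0.87 − 0.7400 = 0.1300.
|λ| = √0.1300 = 0.3606.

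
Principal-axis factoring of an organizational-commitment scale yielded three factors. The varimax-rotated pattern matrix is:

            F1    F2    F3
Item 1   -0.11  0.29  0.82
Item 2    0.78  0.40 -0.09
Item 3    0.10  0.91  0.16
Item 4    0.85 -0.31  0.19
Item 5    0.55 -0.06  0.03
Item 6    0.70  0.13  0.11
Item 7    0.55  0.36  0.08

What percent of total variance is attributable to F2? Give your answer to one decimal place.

SS loadings for F2 = 0.29² + 0.40² + 0.91² + (-0.31)² + (-0.06)² + 0.13² + 0.36² = 1.3184
With 7 standardized items, total variance = 7. Proportion = 1.3184/7 = 0.1883 → 18.83%.

18.8%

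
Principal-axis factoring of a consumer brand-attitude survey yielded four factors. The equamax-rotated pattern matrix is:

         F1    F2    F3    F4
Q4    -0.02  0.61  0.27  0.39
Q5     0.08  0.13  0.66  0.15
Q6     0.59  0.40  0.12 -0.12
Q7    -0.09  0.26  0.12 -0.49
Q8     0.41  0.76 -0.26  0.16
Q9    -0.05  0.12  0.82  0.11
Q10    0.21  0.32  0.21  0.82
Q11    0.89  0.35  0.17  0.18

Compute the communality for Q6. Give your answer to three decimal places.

0.537

h² = 0.59² + 0.40² + 0.12² + (-0.12)² = 0.3481 + 0.1600 + 0.0144 + 0.0144 = 0.5369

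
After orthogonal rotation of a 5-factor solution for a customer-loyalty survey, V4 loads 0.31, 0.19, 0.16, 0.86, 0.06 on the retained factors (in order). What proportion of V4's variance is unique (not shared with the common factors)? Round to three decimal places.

0.099

h² = 0.31² + 0.19² + 0.16² + 0.86² + 0.06² = 0.0961 + 0.0361 + 0.0256 + 0.7396 + 0.0036 = 0.9010
Uniqueness u² = 1 − h² = 1 − 0.9010 = 0.0990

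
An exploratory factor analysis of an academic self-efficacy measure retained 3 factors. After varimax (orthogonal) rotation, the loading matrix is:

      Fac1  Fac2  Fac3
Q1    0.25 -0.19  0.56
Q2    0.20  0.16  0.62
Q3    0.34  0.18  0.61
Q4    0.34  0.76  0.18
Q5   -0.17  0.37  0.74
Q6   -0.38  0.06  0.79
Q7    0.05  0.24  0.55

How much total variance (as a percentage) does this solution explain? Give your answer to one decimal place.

SS loadings by factor: 0.5095, 0.8698, 2.5767; total = 3.9560.
Total variance with 7 standardized items is 7, so the solution explains 3.9560/7 = 0.5651 = 56.51%.

56.5%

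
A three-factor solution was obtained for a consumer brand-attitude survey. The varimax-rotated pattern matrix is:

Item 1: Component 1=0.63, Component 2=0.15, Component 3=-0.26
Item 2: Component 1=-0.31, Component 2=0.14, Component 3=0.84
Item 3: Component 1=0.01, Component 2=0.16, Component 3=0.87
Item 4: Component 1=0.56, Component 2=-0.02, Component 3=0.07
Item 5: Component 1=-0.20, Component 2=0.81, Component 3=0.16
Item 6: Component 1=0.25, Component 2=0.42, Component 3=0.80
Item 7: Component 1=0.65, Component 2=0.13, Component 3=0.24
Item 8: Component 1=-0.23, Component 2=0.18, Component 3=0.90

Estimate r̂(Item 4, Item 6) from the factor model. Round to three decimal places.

r̂ = Σ λ_i·λ_j across factors = (0.56)(0.25) + (-0.02)(0.42) + (0.07)(0.80)
  = +0.1400 -0.0084 +0.0560 = 0.1876

0.188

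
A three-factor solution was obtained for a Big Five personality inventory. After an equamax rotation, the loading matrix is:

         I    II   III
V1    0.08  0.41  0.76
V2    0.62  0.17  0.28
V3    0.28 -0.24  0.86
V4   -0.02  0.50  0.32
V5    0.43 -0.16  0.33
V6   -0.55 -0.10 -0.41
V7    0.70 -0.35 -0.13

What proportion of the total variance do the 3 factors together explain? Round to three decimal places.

Communalities: 0.7521, 0.4917, 0.8756, 0.3528, 0.3194, 0.4806, 0.6294; Σh² = 3.9016.
Total variance with 7 standardized items is 7, so the solution explains 3.9016/7 = 0.5574.

0.557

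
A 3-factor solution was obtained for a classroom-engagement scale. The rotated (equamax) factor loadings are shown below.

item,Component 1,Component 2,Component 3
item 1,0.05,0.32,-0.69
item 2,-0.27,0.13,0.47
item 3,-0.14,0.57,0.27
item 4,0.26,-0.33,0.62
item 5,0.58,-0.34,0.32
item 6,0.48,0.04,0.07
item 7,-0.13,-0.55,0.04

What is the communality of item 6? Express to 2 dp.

0.24

h² = 0.48² + 0.04² + 0.07² = 0.2304 + 0.0016 + 0.0049 = 0.2369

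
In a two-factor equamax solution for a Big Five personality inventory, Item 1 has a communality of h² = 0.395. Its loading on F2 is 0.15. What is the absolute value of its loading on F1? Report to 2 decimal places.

Under orthogonal rotation h² = Σλ², so λ_F1² = h² − (0.0225) = 0.395 − 0.0225 = 0.3725.
|λ| = √0.3725 = 0.6103.

0.61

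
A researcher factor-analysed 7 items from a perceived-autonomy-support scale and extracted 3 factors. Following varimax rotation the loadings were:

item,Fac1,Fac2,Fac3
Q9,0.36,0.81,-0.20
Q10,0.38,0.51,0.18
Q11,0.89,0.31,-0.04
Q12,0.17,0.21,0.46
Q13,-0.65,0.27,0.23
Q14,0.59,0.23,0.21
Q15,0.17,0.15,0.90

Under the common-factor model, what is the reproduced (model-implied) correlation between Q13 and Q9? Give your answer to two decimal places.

-0.06

r̂ = Σ λ_i·λ_j across factors = (-0.65)(0.36) + (0.27)(0.81) + (0.23)(-0.20)
  = -0.2340 +0.2187 -0.0460 = -0.0613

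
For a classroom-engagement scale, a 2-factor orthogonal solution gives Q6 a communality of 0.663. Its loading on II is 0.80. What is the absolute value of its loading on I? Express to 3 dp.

Under orthogonal rotation h² = Σλ², so λ_I² = h² − (0.6400) = 0.663 − 0.6400 = 0.0230.
|λ| = √0.0230 = 0.1517.

0.152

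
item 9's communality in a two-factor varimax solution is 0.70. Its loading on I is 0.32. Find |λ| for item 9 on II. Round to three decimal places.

Under orthogonal rotation h² = Σλ², so λ_II² = h² − (0.1024) = 0.70 − 0.1024 = 0.5976.
|λ| = √0.5976 = 0.7730.

0.773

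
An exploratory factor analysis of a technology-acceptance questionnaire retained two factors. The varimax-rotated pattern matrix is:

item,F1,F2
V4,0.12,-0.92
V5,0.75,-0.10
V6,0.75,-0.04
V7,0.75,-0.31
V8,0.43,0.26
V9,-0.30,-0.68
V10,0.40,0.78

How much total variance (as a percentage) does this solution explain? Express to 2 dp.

SS loadings by factor: 2.1368, 2.0925; total = 4.2293.
Total variance with 7 standardized items is 7, so the solution explains 4.2293/7 = 0.6042 = 60.42%.

60.42%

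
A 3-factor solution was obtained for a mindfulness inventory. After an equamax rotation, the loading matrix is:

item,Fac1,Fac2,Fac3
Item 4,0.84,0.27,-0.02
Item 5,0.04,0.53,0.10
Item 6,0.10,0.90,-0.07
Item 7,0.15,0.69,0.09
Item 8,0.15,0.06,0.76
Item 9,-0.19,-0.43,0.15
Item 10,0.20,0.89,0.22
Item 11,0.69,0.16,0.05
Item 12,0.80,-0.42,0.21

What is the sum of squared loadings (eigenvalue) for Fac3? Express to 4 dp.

0.7185

SS loadings for Fac3 = (-0.02)² + 0.10² + (-0.07)² + 0.09² + 0.76² + 0.15² + 0.22² + 0.05² + 0.21² = 0.0004 + 0.0100 + 0.0049 + 0.0081 + 0.5776 + 0.0225 + 0.0484 + 0.0025 + 0.0441 = 0.7185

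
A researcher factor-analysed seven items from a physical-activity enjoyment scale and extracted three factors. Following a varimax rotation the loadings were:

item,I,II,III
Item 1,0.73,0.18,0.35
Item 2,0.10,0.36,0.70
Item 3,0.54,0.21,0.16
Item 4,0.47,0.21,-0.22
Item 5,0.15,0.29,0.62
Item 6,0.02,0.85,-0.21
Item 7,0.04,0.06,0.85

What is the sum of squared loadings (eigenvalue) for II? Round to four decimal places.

1.0604

SS loadings for II = 0.18² + 0.36² + 0.21² + 0.21² + 0.29² + 0.85² + 0.06² = 0.0324 + 0.1296 + 0.0441 + 0.0441 + 0.0841 + 0.7225 + 0.0036 = 1.0604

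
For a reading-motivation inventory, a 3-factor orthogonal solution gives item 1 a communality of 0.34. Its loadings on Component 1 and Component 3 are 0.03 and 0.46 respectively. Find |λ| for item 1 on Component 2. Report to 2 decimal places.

0.36

Under orthogonal rotation h² = Σλ², so λ_Component 2² = h² − (0.2125) = 0.34 − 0.2125 = 0.1275.
|λ| = √0.1275 = 0.3571.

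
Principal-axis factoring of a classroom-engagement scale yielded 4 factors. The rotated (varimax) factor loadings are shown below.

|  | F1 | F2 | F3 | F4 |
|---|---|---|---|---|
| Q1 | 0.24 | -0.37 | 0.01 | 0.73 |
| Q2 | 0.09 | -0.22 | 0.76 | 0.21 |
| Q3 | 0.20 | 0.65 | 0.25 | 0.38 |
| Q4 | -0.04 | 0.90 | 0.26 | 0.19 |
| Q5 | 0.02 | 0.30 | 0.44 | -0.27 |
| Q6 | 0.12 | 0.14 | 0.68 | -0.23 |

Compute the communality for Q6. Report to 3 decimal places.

0.549

h² = 0.12² + 0.14² + 0.68² + (-0.23)² = 0.0144 + 0.0196 + 0.4624 + 0.0529 = 0.5493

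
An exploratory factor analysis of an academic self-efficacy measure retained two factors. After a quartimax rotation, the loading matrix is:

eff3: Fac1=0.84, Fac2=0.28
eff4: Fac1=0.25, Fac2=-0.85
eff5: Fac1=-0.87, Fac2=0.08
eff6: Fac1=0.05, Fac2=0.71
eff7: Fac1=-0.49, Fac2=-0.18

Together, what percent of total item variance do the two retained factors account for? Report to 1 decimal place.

62.2%

SS loadings by factor: 1.7676, 1.3438; total = 3.1114.
Total variance with 5 standardized items is 5, so the solution explains 3.1114/5 = 0.6223 = 62.23%.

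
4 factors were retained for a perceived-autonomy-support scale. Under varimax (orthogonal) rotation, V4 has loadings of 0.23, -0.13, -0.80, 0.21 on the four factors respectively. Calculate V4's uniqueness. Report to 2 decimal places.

0.25

h² = 0.23² + (-0.13)² + (-0.80)² + 0.21² = 0.0529 + 0.0169 + 0.6400 + 0.0441 = 0.7539
Uniqueness u² = 1 − h² = 1 − 0.7539 = 0.2461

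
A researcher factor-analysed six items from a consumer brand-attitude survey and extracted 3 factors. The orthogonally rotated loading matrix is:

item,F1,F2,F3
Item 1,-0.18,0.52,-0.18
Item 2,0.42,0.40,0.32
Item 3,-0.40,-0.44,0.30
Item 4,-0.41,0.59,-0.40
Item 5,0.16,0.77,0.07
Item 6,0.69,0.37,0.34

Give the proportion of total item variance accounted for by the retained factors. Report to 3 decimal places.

SS loadings by factor: 1.0386, 1.7019, 0.5053; total = 3.2458.
Total variance with 6 standardized items is 6, so the solution explains 3.2458/6 = 0.5410.

0.541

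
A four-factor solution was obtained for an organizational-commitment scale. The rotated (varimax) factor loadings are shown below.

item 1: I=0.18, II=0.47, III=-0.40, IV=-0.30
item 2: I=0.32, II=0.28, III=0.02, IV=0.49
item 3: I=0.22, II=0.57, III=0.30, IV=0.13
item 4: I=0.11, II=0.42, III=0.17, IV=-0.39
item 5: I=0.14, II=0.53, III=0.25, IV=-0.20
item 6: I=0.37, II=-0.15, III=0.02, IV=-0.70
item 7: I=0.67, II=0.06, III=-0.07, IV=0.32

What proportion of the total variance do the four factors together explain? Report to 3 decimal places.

SS loadings by factor: 0.8007, 1.1076, 0.3471, 1.1315; total = 3.3869.
Total variance with 7 standardized items is 7, so the solution explains 3.3869/7 = 0.4838.

0.484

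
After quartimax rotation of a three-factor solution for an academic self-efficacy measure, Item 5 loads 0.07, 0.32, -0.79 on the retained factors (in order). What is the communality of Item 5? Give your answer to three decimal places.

0.731

h² = 0.07² + 0.32² + (-0.79)² = 0.0049 + 0.1024 + 0.6241 = 0.7314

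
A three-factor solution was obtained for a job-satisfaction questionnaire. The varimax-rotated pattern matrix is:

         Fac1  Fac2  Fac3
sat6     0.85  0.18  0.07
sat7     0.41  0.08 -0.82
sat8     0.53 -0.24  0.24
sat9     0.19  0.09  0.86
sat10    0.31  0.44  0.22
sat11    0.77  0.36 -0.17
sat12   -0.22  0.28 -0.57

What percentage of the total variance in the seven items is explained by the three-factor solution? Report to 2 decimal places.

61.83%

SS loadings by factor: 1.9450, 0.5061, 1.8767; total = 4.3278.
Total variance with 7 standardized items is 7, so the solution explains 4.3278/7 = 0.6183 = 61.83%.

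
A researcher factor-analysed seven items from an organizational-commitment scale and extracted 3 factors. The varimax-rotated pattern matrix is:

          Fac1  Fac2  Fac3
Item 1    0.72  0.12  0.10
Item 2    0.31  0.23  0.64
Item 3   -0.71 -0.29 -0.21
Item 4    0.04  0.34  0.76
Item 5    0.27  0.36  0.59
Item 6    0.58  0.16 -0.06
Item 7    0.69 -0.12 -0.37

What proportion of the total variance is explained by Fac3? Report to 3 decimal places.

SS loadings for Fac3 = 0.10² + 0.64² + (-0.21)² + 0.76² + 0.59² + (-0.06)² + (-0.37)² = 1.5299
Proportion of variance = 1.5299 / 7 = 0.2186.

0.219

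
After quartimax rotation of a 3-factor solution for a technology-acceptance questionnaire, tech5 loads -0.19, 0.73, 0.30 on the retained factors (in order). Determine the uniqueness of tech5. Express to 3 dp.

0.341

h² = (-0.19)² + 0.73² + 0.30² = 0.0361 + 0.5329 + 0.0900 = 0.6590
Uniqueness u² = 1 − h² = 1 − 0.6590 = 0.3410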